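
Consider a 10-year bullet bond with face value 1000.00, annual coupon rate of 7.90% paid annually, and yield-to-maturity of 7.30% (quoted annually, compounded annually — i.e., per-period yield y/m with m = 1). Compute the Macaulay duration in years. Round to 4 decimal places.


Coupon per period c = face * coupon_rate / m = 79.000000
Periods per year m = 1; per-period yield y/m = 0.073000
Number of cashflows N = 10
Cashflows (t years, CF_t, discount factor 1/(1+y/m)^(m*t), PV):
  t = 1.0000: CF_t = 79.000000, DF = 0.931966, PV = 73.625349
  t = 2.0000: CF_t = 79.000000, DF = 0.868561, PV = 68.616356
  t = 3.0000: CF_t = 79.000000, DF = 0.809470, PV = 63.948141
  t = 4.0000: CF_t = 79.000000, DF = 0.754399, PV = 59.597522
  t = 5.0000: CF_t = 79.000000, DF = 0.703075, PV = 55.542891
  t = 6.0000: CF_t = 79.000000, DF = 0.655242, PV = 51.764111
  t = 7.0000: CF_t = 79.000000, DF = 0.610663, PV = 48.242415
  t = 8.0000: CF_t = 79.000000, DF = 0.569118, PV = 44.960312
  t = 9.0000: CF_t = 79.000000, DF = 0.530399, PV = 41.901502
  t = 10.0000: CF_t = 1079.000000, DF = 0.494314, PV = 533.364646
Price P = sum_t PV_t = 1041.563245
Macaulay numerator sum_t t * PV_t:
  t * PV_t at t = 1.0000: 73.625349
  t * PV_t at t = 2.0000: 137.232711
  t * PV_t at t = 3.0000: 191.844424
  t * PV_t at t = 4.0000: 238.390088
  t * PV_t at t = 5.0000: 277.714455
  t * PV_t at t = 6.0000: 310.584666
  t * PV_t at t = 7.0000: 337.696903
  t * PV_t at t = 8.0000: 359.682495
  t * PV_t at t = 9.0000: 377.113520
  t * PV_t at t = 10.0000: 5333.646458
Macaulay duration D = (sum_t t * PV_t) / P = 7637.531071 / 1041.563245 = 7.332758

Answer: Macaulay duration = 7.3328 years


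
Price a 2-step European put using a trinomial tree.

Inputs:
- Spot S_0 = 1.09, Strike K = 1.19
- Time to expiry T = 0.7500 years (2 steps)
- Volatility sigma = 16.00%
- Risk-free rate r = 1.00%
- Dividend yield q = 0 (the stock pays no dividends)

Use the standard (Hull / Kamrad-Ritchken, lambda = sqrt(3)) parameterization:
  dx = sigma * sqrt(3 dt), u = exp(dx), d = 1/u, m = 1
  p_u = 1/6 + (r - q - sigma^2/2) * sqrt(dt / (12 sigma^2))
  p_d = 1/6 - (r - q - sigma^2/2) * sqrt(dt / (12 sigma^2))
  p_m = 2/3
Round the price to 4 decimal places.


Answer: Price = V(0,0) = 0.1221

Derivation:
dt = T/N = 0.375000; dx = sigma*sqrt(3*dt) = 0.169706
u = exp(dx) = 1.184956; d = 1/u = 0.843913
p_u = 0.163573, p_m = 0.666667, p_d = 0.169760
Discount per step: exp(-r*dt) = 0.996257
Stock lattice S(k, j) with j the centered position index:
  k=0: S(0,+0) = 1.0900
  k=1: S(1,-1) = 0.9199; S(1,+0) = 1.0900; S(1,+1) = 1.2916
  k=2: S(2,-2) = 0.7763; S(2,-1) = 0.9199; S(2,+0) = 1.0900; S(2,+1) = 1.2916; S(2,+2) = 1.5305
Terminal payoffs V(N, j) = max(K - S_T, 0):
  V(2,-2) = 0.413713; V(2,-1) = 0.270135; V(2,+0) = 0.100000; V(2,+1) = 0.000000; V(2,+2) = 0.000000
Backward induction: V(k, j) = exp(-r*dt) * [p_u * V(k+1, j+1) + p_m * V(k+1, j) + p_d * V(k+1, j-1)]
  V(1,-1) = exp(-r*dt) * [p_u*0.100000 + p_m*0.270135 + p_d*0.413713] = 0.265681
  V(1,+0) = exp(-r*dt) * [p_u*0.000000 + p_m*0.100000 + p_d*0.270135] = 0.112104
  V(1,+1) = exp(-r*dt) * [p_u*0.000000 + p_m*0.000000 + p_d*0.100000] = 0.016912
  V(0,+0) = exp(-r*dt) * [p_u*0.016912 + p_m*0.112104 + p_d*0.265681] = 0.122145


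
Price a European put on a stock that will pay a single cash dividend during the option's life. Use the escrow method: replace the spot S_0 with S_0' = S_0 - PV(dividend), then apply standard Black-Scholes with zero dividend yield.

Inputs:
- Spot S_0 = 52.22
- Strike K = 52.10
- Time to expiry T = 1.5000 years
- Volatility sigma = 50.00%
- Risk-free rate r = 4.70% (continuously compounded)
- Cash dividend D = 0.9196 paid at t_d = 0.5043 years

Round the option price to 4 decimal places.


PV(D) = D * exp(-r * t_d) = 0.9196 * 0.97657659 = 0.89805983
S_0' = S_0 - PV(D) = 52.2200 - 0.89805983 = 51.32194017
d1 = (ln(S_0'/K) + (r + sigma^2/2)*T) / (sigma*sqrt(T)) = 0.39674123
d2 = d1 - sigma*sqrt(T) = -0.21563120
exp(-rT) = 0.93192774
N(-d1) = 0.34577915; N(-d2) = 0.58536238
P = K * exp(-rT) * N(-d2) - S_0' * N(-d1) = 52.1000 * 0.93192774 * 0.58536238 - 51.32194017 * 0.34577915 = 10.6753

Answer: Price = 10.6753


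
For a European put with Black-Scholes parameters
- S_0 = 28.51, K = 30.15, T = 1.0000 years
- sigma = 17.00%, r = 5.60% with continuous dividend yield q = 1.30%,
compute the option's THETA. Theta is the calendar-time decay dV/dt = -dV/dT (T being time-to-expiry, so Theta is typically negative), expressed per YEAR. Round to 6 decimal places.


d1 = 0.0089410574; d2 = -0.1610589426
phi(d1) = 0.3989263345; exp(-qT) = 0.9870841350; exp(-rT) = 0.9455391359
Theta = -S*exp(-qT)*phi(d1)*sigma/(2*sqrt(T)) + r*K*exp(-rT)*N(-d2) - q*S*exp(-qT)*N(-d1)
N(-d1) = 0.4964330817; N(-d2) = 0.5639765115; sqrt(T) = 1.0000000000
Term 1 = -28.5100 * 0.9870841350 * 0.3989263345 * 0.1700 / (2 * 1.0000000000) = -0.9542518735
Term 2 = 0.0560 * 30.1500 * 0.9455391359 * 0.5639765115 = 0.9003593301
Term 3 = -0.0130 * 28.5100 * 0.9870841350 * 0.4964330817 = -0.1816165644
Theta = -0.9542518735 + (0.9003593301) + (-0.1816165644) = -0.235509

Answer: Theta = -0.235509


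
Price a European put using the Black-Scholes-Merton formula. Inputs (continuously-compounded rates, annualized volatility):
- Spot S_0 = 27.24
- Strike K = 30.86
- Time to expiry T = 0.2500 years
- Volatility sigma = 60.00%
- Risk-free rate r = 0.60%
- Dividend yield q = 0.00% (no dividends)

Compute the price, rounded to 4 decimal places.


Answer: Price = 5.5335

Derivation:
d1 = (ln(S/K) + (r - q + 0.5*sigma^2) * T) / (sigma * sqrt(T)) = -0.26091455
d2 = d1 - sigma * sqrt(T) = -0.56091455
exp(-rT) = 0.99850112; exp(-qT) = 1.00000000
P = K * exp(-rT) * N(-d2) - S_0 * exp(-qT) * N(-d1)
N(-d1) = 0.60292080; N(-d2) = 0.71257211
P = 30.8600 * 0.99850112 * 0.71257211 - 27.2400 * 1.00000000 * 0.60292080 = 5.5335


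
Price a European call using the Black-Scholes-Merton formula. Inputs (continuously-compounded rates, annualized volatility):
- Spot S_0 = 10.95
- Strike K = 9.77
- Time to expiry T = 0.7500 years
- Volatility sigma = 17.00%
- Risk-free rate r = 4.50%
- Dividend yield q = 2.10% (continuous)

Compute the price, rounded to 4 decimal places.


Answer: Price = 1.4830

Derivation:
d1 = (ln(S/K) + (r - q + 0.5*sigma^2) * T) / (sigma * sqrt(T)) = 0.97035932
d2 = d1 - sigma * sqrt(T) = 0.82313500
exp(-rT) = 0.96681318; exp(-qT) = 0.98437338
C = S_0 * exp(-qT) * N(d1) - K * exp(-rT) * N(d2)
N(d1) = 0.83406629; N(d2) = 0.79478439
C = 10.9500 * 0.98437338 * 0.83406629 - 9.7700 * 0.96681318 * 0.79478439 = 1.4830


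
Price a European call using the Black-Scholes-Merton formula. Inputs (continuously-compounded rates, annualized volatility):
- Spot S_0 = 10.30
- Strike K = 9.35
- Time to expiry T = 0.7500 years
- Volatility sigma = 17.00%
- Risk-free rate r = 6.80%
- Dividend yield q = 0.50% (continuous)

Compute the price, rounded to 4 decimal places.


d1 = (ln(S/K) + (r - q + 0.5*sigma^2) * T) / (sigma * sqrt(T)) = 1.05183066
d2 = d1 - sigma * sqrt(T) = 0.90460634
exp(-rT) = 0.95027867; exp(-qT) = 0.99625702
C = S_0 * exp(-qT) * N(d1) - K * exp(-rT) * N(d2)
N(d1) = 0.85356137; N(d2) = 0.81716301
C = 10.3000 * 0.99625702 * 0.85356137 - 9.3500 * 0.95027867 * 0.81716301 = 1.4982

Answer: Price = 1.4982


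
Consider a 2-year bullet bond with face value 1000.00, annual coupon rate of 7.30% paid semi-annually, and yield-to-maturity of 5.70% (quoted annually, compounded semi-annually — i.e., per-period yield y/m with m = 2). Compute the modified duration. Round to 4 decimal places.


Coupon per period c = face * coupon_rate / m = 36.500000
Periods per year m = 2; per-period yield y/m = 0.028500
Number of cashflows N = 4
Cashflows (t years, CF_t, discount factor 1/(1+y/m)^(m*t), PV):
  t = 0.5000: CF_t = 36.500000, DF = 0.972290, PV = 35.488576
  t = 1.0000: CF_t = 36.500000, DF = 0.945347, PV = 34.505178
  t = 1.5000: CF_t = 36.500000, DF = 0.919152, PV = 33.549031
  t = 2.0000: CF_t = 1036.500000, DF = 0.893682, PV = 926.300977
Price P = sum_t PV_t = 1029.843762
First compute Macaulay numerator sum_t t * PV_t:
  t * PV_t at t = 0.5000: 17.744288
  t * PV_t at t = 1.0000: 34.505178
  t * PV_t at t = 1.5000: 50.323546
  t * PV_t at t = 2.0000: 1852.601955
Macaulay duration D = 1955.174967 / 1029.843762 = 1.898516
Modified duration = D / (1 + y/m) = 1.898516 / (1 + 0.028500) = 1.845908

Answer: Modified duration = 1.8459


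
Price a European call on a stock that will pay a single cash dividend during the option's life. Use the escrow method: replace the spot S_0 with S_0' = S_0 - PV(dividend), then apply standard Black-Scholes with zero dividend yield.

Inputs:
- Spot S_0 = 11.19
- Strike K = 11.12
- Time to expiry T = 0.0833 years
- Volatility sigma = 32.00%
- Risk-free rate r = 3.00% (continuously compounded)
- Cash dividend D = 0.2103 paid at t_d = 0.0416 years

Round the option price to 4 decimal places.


PV(D) = D * exp(-r * t_d) = 0.2103 * 0.99875278 = 0.21003771
S_0' = S_0 - PV(D) = 11.1900 - 0.21003771 = 10.97996229
d1 = (ln(S_0'/K) + (r + sigma^2/2)*T) / (sigma*sqrt(T)) = -0.06398314
d2 = d1 - sigma*sqrt(T) = -0.15634071
exp(-rT) = 0.99750412
N(d1) = 0.47449183; N(d2) = 0.43788224
C = S_0' * N(d1) - K * exp(-rT) * N(d2) = 10.97996229 * 0.47449183 - 11.1200 * 0.99750412 * 0.43788224 = 0.3528

Answer: Price = 0.3528


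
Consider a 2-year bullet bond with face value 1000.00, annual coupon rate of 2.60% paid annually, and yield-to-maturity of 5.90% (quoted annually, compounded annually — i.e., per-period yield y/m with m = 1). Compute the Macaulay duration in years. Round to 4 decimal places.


Coupon per period c = face * coupon_rate / m = 26.000000
Periods per year m = 1; per-period yield y/m = 0.059000
Number of cashflows N = 2
Cashflows (t years, CF_t, discount factor 1/(1+y/m)^(m*t), PV):
  t = 1.0000: CF_t = 26.000000, DF = 0.944287, PV = 24.551464
  t = 2.0000: CF_t = 1026.000000, DF = 0.891678, PV = 914.861687
Price P = sum_t PV_t = 939.413151
Macaulay numerator sum_t t * PV_t:
  t * PV_t at t = 1.0000: 24.551464
  t * PV_t at t = 2.0000: 1829.723375
Macaulay duration D = (sum_t t * PV_t) / P = 1854.274838 / 939.413151 = 1.973865

Answer: Macaulay duration = 1.9739 years


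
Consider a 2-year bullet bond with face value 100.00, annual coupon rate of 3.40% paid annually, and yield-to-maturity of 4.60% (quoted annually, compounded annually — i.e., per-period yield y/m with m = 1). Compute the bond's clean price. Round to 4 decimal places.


Coupon per period c = face * coupon_rate / m = 3.400000
Periods per year m = 1; per-period yield y/m = 0.046000
Number of cashflows N = 2
Cashflows (t years, CF_t, discount factor 1/(1+y/m)^(m*t), PV):
  t = 1.0000: CF_t = 3.400000, DF = 0.956023, PV = 3.250478
  t = 2.0000: CF_t = 103.400000, DF = 0.913980, PV = 94.505519
Price P = sum_t PV_t = 97.755997

Answer: Price = 97.7560


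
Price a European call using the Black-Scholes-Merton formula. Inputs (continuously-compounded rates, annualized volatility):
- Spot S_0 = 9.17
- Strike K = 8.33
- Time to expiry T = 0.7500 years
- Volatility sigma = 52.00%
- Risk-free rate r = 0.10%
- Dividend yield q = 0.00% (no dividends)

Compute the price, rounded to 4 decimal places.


Answer: Price = 2.0166

Derivation:
d1 = (ln(S/K) + (r - q + 0.5*sigma^2) * T) / (sigma * sqrt(T)) = 0.44017147
d2 = d1 - sigma * sqrt(T) = -0.01016174
exp(-rT) = 0.99925028; exp(-qT) = 1.00000000
C = S_0 * exp(-qT) * N(d1) - K * exp(-rT) * N(d2)
N(d1) = 0.67009354; N(d2) = 0.49594612
C = 9.1700 * 1.00000000 * 0.67009354 - 8.3300 * 0.99925028 * 0.49594612 = 2.0166


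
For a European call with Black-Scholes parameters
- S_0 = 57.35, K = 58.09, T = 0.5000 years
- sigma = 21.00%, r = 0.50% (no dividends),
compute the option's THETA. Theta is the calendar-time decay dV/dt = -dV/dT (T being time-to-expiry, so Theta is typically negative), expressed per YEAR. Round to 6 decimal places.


d1 = 0.0047430808; d2 = -0.1437493432
phi(d1) = 0.3989377930; exp(-qT) = 1.0000000000; exp(-rT) = 0.9975031224
Theta = -S*exp(-qT)*phi(d1)*sigma/(2*sqrt(T)) - r*K*exp(-rT)*N(d2) + q*S*exp(-qT)*N(d1)
N(d1) = 0.5018922084; N(d2) = 0.4428492028; sqrt(T) = 0.7071067812
Term 1 = -57.3500 * 1.0000000000 * 0.3989377930 * 0.2100 / (2 * 0.7071067812) = -3.3973704098
Term 2 = -0.0050 * 58.0900 * 0.9975031224 * 0.4428492028 = -0.1283043887
Term 3 = 0 (no dividend yield, q = 0)
Theta = -3.3973704098 + (-0.1283043887) + (0.0000000000) = -3.525675

Answer: Theta = -3.525675


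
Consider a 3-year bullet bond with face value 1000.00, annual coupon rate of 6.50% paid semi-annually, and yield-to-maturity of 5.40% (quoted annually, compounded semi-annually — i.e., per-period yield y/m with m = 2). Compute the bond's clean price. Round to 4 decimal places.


Answer: Price = 1030.0931

Derivation:
Coupon per period c = face * coupon_rate / m = 32.500000
Periods per year m = 2; per-period yield y/m = 0.027000
Number of cashflows N = 6
Cashflows (t years, CF_t, discount factor 1/(1+y/m)^(m*t), PV):
  t = 0.5000: CF_t = 32.500000, DF = 0.973710, PV = 31.645570
  t = 1.0000: CF_t = 32.500000, DF = 0.948111, PV = 30.813602
  t = 1.5000: CF_t = 32.500000, DF = 0.923185, PV = 30.003508
  t = 2.0000: CF_t = 32.500000, DF = 0.898914, PV = 29.214710
  t = 2.5000: CF_t = 32.500000, DF = 0.875282, PV = 28.446651
  t = 3.0000: CF_t = 1032.500000, DF = 0.852270, PV = 879.969052
Price P = sum_t PV_t = 1030.093093


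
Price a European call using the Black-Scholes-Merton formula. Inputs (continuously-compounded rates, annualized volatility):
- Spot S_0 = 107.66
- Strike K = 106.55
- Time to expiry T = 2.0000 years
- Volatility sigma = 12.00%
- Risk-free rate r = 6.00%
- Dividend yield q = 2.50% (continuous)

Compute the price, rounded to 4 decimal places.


Answer: Price = 11.3423

Derivation:
d1 = (ln(S/K) + (r - q + 0.5*sigma^2) * T) / (sigma * sqrt(T)) = 0.55840078
d2 = d1 - sigma * sqrt(T) = 0.38869515
exp(-rT) = 0.88692044; exp(-qT) = 0.95122942
C = S_0 * exp(-qT) * N(d1) - K * exp(-rT) * N(d2)
N(d1) = 0.71171463; N(d2) = 0.65124917
C = 107.6600 * 0.95122942 * 0.71171463 - 106.5500 * 0.88692044 * 0.65124917 = 11.3423


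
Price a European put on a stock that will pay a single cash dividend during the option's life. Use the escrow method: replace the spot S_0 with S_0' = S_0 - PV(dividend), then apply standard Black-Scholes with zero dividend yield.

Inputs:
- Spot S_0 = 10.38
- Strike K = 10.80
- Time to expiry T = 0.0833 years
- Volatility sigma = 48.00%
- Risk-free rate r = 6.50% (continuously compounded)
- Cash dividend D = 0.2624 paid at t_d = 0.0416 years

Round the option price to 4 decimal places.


Answer: Price = 0.9404

Derivation:
PV(D) = D * exp(-r * t_d) = 0.2624 * 0.99729965 = 0.26169143
S_0' = S_0 - PV(D) = 10.3800 - 0.26169143 = 10.11830857
d1 = (ln(S_0'/K) + (r + sigma^2/2)*T) / (sigma*sqrt(T)) = -0.36228009
d2 = d1 - sigma*sqrt(T) = -0.50081644
exp(-rT) = 0.99460013
N(-d1) = 0.64142863; N(-d2) = 0.69174984
P = K * exp(-rT) * N(-d2) - S_0' * N(-d1) = 10.8000 * 0.99460013 * 0.69174984 - 10.11830857 * 0.64142863 = 0.9404


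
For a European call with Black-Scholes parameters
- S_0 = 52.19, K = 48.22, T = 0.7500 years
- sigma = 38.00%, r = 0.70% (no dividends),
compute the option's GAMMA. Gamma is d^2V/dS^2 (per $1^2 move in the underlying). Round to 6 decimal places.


d1 = 0.4209097170; d2 = 0.0918200636
phi(d1) = 0.3651229882; exp(-qT) = 1.0000000000; exp(-rT) = 0.9947637572
Gamma = exp(-qT) * phi(d1) / (S * sigma * sqrt(T)) = 1.0000000000 * 0.3651229882 / (52.1900 * 0.3800 * 0.8660254038) = 0.021259

Answer: Gamma = 0.021259


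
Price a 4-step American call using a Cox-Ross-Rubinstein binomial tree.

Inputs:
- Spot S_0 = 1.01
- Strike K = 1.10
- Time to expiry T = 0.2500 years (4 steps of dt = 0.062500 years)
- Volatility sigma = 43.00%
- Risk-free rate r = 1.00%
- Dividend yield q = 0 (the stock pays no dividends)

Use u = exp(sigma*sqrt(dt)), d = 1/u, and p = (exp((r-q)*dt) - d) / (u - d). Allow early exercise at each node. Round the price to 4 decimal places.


dt = T/N = 0.062500
u = exp(sigma*sqrt(dt)) = 1.113491; d = 1/u = 0.898077
p = (exp((r-q)*dt) - d) / (u - d) = 0.476053
Discount per step: exp(-r*dt) = 0.999375
Stock lattice S(k, i) with i counting down-moves:
  k=0: S(0,0) = 1.0100
  k=1: S(1,0) = 1.1246; S(1,1) = 0.9071
  k=2: S(2,0) = 1.2523; S(2,1) = 1.0100; S(2,2) = 0.8146
  k=3: S(3,0) = 1.3944; S(3,1) = 1.1246; S(3,2) = 0.9071; S(3,3) = 0.7316
  k=4: S(4,0) = 1.5526; S(4,1) = 1.2523; S(4,2) = 1.0100; S(4,3) = 0.8146; S(4,4) = 0.6570
Terminal payoffs V(N, i) = max(S_T - K, 0):
  V(4,0) = 0.452630; V(4,1) = 0.152261; V(4,2) = 0.000000; V(4,3) = 0.000000; V(4,4) = 0.000000
Backward induction: V(k, i) = exp(-r*dt) * [p * V(k+1, i) + (1-p) * V(k+1, i+1)]; then take max(V_cont, immediate exercise) for American.
  V(3,0) = exp(-r*dt) * [p*0.452630 + (1-p)*0.152261] = 0.295068; exercise = 0.294381; V(3,0) = max -> 0.295068
  V(3,1) = exp(-r*dt) * [p*0.152261 + (1-p)*0.000000] = 0.072439; exercise = 0.024626; V(3,1) = max -> 0.072439
  V(3,2) = exp(-r*dt) * [p*0.000000 + (1-p)*0.000000] = 0.000000; exercise = 0.000000; V(3,2) = max -> 0.000000
  V(3,3) = exp(-r*dt) * [p*0.000000 + (1-p)*0.000000] = 0.000000; exercise = 0.000000; V(3,3) = max -> 0.000000
  V(2,0) = exp(-r*dt) * [p*0.295068 + (1-p)*0.072439] = 0.178311; exercise = 0.152261; V(2,0) = max -> 0.178311
  V(2,1) = exp(-r*dt) * [p*0.072439 + (1-p)*0.000000] = 0.034463; exercise = 0.000000; V(2,1) = max -> 0.034463
  V(2,2) = exp(-r*dt) * [p*0.000000 + (1-p)*0.000000] = 0.000000; exercise = 0.000000; V(2,2) = max -> 0.000000
  V(1,0) = exp(-r*dt) * [p*0.178311 + (1-p)*0.034463] = 0.102878; exercise = 0.024626; V(1,0) = max -> 0.102878
  V(1,1) = exp(-r*dt) * [p*0.034463 + (1-p)*0.000000] = 0.016396; exercise = 0.000000; V(1,1) = max -> 0.016396
  V(0,0) = exp(-r*dt) * [p*0.102878 + (1-p)*0.016396] = 0.057530; exercise = 0.000000; V(0,0) = max -> 0.057530

Answer: Price = V(0,0) = 0.0575


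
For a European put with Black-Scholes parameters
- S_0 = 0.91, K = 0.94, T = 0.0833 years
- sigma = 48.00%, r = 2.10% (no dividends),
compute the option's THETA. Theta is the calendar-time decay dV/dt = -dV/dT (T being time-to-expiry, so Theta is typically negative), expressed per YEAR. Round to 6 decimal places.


Answer: Theta = -0.286299

Derivation:
d1 = -0.1522330847; d2 = -0.2907694337
phi(d1) = 0.3943462339; exp(-qT) = 1.0000000000; exp(-rT) = 0.9982522291
Theta = -S*exp(-qT)*phi(d1)*sigma/(2*sqrt(T)) + r*K*exp(-rT)*N(-d2) - q*S*exp(-qT)*N(-d1)
N(-d1) = 0.5604984499; N(-d2) = 0.6143861679; sqrt(T) = 0.2886173938
Term 1 = -0.9100 * 1.0000000000 * 0.3943462339 * 0.4800 / (2 * 0.2886173938) = -0.2984061922
Term 2 = 0.0210 * 0.9400 * 0.9982522291 * 0.6143861679 = 0.0121067860
Term 3 = 0 (no dividend yield, q = 0)
Theta = -0.2984061922 + (0.0121067860) + (0.0000000000) = -0.286299


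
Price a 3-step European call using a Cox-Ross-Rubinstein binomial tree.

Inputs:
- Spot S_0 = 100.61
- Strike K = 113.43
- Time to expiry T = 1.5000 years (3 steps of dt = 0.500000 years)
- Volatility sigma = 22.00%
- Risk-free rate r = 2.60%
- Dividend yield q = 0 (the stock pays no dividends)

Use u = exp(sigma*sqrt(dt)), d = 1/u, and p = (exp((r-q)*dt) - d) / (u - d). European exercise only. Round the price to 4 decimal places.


Answer: Price = V(0,0) = 7.2497

Derivation:
dt = T/N = 0.500000
u = exp(sigma*sqrt(dt)) = 1.168316; d = 1/u = 0.855933
p = (exp((r-q)*dt) - d) / (u - d) = 0.503075
Discount per step: exp(-r*dt) = 0.987084
Stock lattice S(k, i) with i counting down-moves:
  k=0: S(0,0) = 100.6100
  k=1: S(1,0) = 117.5443; S(1,1) = 86.1154
  k=2: S(2,0) = 137.3289; S(2,1) = 100.6100; S(2,2) = 73.7090
  k=3: S(3,0) = 160.4435; S(3,1) = 117.5443; S(3,2) = 86.1154; S(3,3) = 63.0899
Terminal payoffs V(N, i) = max(S_T - K, 0):
  V(3,0) = 47.013544; V(3,1) = 4.114284; V(3,2) = 0.000000; V(3,3) = 0.000000
Backward induction: V(k, i) = exp(-r*dt) * [p * V(k+1, i) + (1-p) * V(k+1, i+1)].
  V(2,0) = exp(-r*dt) * [p*47.013544 + (1-p)*4.114284] = 25.363928
  V(2,1) = exp(-r*dt) * [p*4.114284 + (1-p)*0.000000] = 2.043059
  V(2,2) = exp(-r*dt) * [p*0.000000 + (1-p)*0.000000] = 0.000000
  V(1,0) = exp(-r*dt) * [p*25.363928 + (1-p)*2.043059] = 13.597276
  V(1,1) = exp(-r*dt) * [p*2.043059 + (1-p)*0.000000] = 1.014536
  V(0,0) = exp(-r*dt) * [p*13.597276 + (1-p)*1.014536] = 7.249731


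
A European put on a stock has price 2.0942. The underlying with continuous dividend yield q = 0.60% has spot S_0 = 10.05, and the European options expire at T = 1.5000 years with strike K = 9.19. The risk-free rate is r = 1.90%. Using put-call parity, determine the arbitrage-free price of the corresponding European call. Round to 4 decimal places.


Put-call parity: C - P = S_0 * exp(-qT) - K * exp(-rT).
S_0 * exp(-qT) = 10.0500 * 0.99104038 = 9.95995581
K * exp(-rT) = 9.1900 * 0.97190229 = 8.93178208
C = P + S*exp(-qT) - K*exp(-rT)
C = 2.0942 + 9.95995581 - 8.93178208 = 3.1224

Answer: Call price = 3.1224


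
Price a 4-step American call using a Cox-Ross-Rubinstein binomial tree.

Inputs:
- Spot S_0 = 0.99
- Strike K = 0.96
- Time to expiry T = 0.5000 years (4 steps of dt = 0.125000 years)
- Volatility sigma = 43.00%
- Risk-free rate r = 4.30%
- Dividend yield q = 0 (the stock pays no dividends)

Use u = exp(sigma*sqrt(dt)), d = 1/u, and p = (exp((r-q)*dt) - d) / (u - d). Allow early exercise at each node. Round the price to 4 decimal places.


Answer: Price = V(0,0) = 0.1413

Derivation:
dt = T/N = 0.125000
u = exp(sigma*sqrt(dt)) = 1.164193; d = 1/u = 0.858964
p = (exp((r-q)*dt) - d) / (u - d) = 0.479723
Discount per step: exp(-r*dt) = 0.994639
Stock lattice S(k, i) with i counting down-moves:
  k=0: S(0,0) = 0.9900
  k=1: S(1,0) = 1.1526; S(1,1) = 0.8504
  k=2: S(2,0) = 1.3418; S(2,1) = 0.9900; S(2,2) = 0.7304
  k=3: S(3,0) = 1.5621; S(3,1) = 1.1526; S(3,2) = 0.8504; S(3,3) = 0.6274
  k=4: S(4,0) = 1.8186; S(4,1) = 1.3418; S(4,2) = 0.9900; S(4,3) = 0.7304; S(4,4) = 0.5389
Terminal payoffs V(N, i) = max(S_T - K, 0):
  V(4,0) = 0.858590; V(4,1) = 0.381791; V(4,2) = 0.030000; V(4,3) = 0.000000; V(4,4) = 0.000000
Backward induction: V(k, i) = exp(-r*dt) * [p * V(k+1, i) + (1-p) * V(k+1, i+1)]; then take max(V_cont, immediate exercise) for American.
  V(3,0) = exp(-r*dt) * [p*0.858590 + (1-p)*0.381791] = 0.607250; exercise = 0.602104; V(3,0) = max -> 0.607250
  V(3,1) = exp(-r*dt) * [p*0.381791 + (1-p)*0.030000] = 0.197697; exercise = 0.192551; V(3,1) = max -> 0.197697
  V(3,2) = exp(-r*dt) * [p*0.030000 + (1-p)*0.000000] = 0.014315; exercise = 0.000000; V(3,2) = max -> 0.014315
  V(3,3) = exp(-r*dt) * [p*0.000000 + (1-p)*0.000000] = 0.000000; exercise = 0.000000; V(3,3) = max -> 0.000000
  V(2,0) = exp(-r*dt) * [p*0.607250 + (1-p)*0.197697] = 0.392056; exercise = 0.381791; V(2,0) = max -> 0.392056
  V(2,1) = exp(-r*dt) * [p*0.197697 + (1-p)*0.014315] = 0.101739; exercise = 0.030000; V(2,1) = max -> 0.101739
  V(2,2) = exp(-r*dt) * [p*0.014315 + (1-p)*0.000000] = 0.006830; exercise = 0.000000; V(2,2) = max -> 0.006830
  V(1,0) = exp(-r*dt) * [p*0.392056 + (1-p)*0.101739] = 0.239719; exercise = 0.192551; V(1,0) = max -> 0.239719
  V(1,1) = exp(-r*dt) * [p*0.101739 + (1-p)*0.006830] = 0.052080; exercise = 0.000000; V(1,1) = max -> 0.052080
  V(0,0) = exp(-r*dt) * [p*0.239719 + (1-p)*0.052080] = 0.141333; exercise = 0.030000; V(0,0) = max -> 0.141333


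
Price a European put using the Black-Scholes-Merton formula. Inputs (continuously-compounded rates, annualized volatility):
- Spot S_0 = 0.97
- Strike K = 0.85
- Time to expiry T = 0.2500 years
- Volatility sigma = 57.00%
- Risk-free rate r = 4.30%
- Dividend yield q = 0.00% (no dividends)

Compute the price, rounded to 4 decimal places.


Answer: Price = 0.0506

Derivation:
d1 = (ln(S/K) + (r - q + 0.5*sigma^2) * T) / (sigma * sqrt(T)) = 0.64358674
d2 = d1 - sigma * sqrt(T) = 0.35858674
exp(-rT) = 0.98930757; exp(-qT) = 1.00000000
P = K * exp(-rT) * N(-d2) - S_0 * exp(-qT) * N(-d1)
N(-d1) = 0.25992172; N(-d2) = 0.35995213
P = 0.8500 * 0.98930757 * 0.35995213 - 0.9700 * 1.00000000 * 0.25992172 = 0.0506


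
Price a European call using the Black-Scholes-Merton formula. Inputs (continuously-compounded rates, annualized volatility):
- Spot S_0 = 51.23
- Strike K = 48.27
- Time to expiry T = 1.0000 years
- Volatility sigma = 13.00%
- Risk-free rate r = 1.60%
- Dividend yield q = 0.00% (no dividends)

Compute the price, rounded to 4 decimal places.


Answer: Price = 4.8406

Derivation:
d1 = (ln(S/K) + (r - q + 0.5*sigma^2) * T) / (sigma * sqrt(T)) = 0.64588499
d2 = d1 - sigma * sqrt(T) = 0.51588499
exp(-rT) = 0.98412732; exp(-qT) = 1.00000000
C = S_0 * exp(-qT) * N(d1) - K * exp(-rT) * N(d2)
N(d1) = 0.74082308; N(d2) = 0.69703263
C = 51.2300 * 1.00000000 * 0.74082308 - 48.2700 * 0.98412732 * 0.69703263 = 4.8406


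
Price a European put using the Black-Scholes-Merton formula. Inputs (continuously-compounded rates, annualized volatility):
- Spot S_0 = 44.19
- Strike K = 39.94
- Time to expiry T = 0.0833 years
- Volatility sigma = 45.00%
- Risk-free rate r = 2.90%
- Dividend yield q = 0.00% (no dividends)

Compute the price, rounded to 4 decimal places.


d1 = (ln(S/K) + (r - q + 0.5*sigma^2) * T) / (sigma * sqrt(T)) = 0.86211803
d2 = d1 - sigma * sqrt(T) = 0.73224020
exp(-rT) = 0.99758722; exp(-qT) = 1.00000000
P = K * exp(-rT) * N(-d2) - S_0 * exp(-qT) * N(-d1)
N(-d1) = 0.19431129; N(-d2) = 0.23201099
P = 39.9400 * 0.99758722 * 0.23201099 - 44.1900 * 1.00000000 * 0.19431129 = 0.6575

Answer: Price = 0.6575


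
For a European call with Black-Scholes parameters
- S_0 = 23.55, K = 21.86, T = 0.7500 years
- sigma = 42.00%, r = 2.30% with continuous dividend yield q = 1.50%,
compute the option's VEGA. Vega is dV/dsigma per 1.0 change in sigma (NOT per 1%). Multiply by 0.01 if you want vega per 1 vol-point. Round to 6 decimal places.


d1 = 0.4030931400; d2 = 0.0393624704
phi(d1) = 0.3678130181; exp(-qT) = 0.9888130446; exp(-rT) = 0.9828979294
Vega = S * exp(-qT) * phi(d1) * sqrt(T) = 23.5500 * 0.9888130446 * 0.3678130181 * 0.8660254038 = 7.417590

Answer: Vega = 7.417590


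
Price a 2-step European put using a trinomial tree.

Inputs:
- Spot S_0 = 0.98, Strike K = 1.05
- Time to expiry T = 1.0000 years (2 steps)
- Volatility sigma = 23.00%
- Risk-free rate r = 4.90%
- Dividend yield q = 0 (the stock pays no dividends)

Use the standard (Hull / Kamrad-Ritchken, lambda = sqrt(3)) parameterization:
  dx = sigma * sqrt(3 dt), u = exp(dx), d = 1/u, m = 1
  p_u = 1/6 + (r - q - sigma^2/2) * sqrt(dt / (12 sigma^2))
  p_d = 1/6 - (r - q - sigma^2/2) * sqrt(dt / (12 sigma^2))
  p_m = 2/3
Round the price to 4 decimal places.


dt = T/N = 0.500000; dx = sigma*sqrt(3*dt) = 0.281691
u = exp(dx) = 1.325370; d = 1/u = 0.754507
p_u = 0.186680, p_m = 0.666667, p_d = 0.146654
Discount per step: exp(-r*dt) = 0.975798
Stock lattice S(k, j) with j the centered position index:
  k=0: S(0,+0) = 0.9800
  k=1: S(1,-1) = 0.7394; S(1,+0) = 0.9800; S(1,+1) = 1.2989
  k=2: S(2,-2) = 0.5579; S(2,-1) = 0.7394; S(2,+0) = 0.9800; S(2,+1) = 1.2989; S(2,+2) = 1.7215
Terminal payoffs V(N, j) = max(K - S_T, 0):
  V(2,-2) = 0.492105; V(2,-1) = 0.310584; V(2,+0) = 0.070000; V(2,+1) = 0.000000; V(2,+2) = 0.000000
Backward induction: V(k, j) = exp(-r*dt) * [p_u * V(k+1, j+1) + p_m * V(k+1, j) + p_d * V(k+1, j-1)]
  V(1,-1) = exp(-r*dt) * [p_u*0.070000 + p_m*0.310584 + p_d*0.492105] = 0.285218
  V(1,+0) = exp(-r*dt) * [p_u*0.000000 + p_m*0.070000 + p_d*0.310584] = 0.089983
  V(1,+1) = exp(-r*dt) * [p_u*0.000000 + p_m*0.000000 + p_d*0.070000] = 0.010017
  V(0,+0) = exp(-r*dt) * [p_u*0.010017 + p_m*0.089983 + p_d*0.285218] = 0.101178

Answer: Price = V(0,0) = 0.1012


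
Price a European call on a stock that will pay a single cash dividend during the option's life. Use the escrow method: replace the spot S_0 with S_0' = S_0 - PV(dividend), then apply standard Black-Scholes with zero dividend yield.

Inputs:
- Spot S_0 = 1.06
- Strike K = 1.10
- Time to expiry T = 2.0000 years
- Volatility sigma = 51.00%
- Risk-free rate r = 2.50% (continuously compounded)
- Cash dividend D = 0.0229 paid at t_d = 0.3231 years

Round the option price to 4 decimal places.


Answer: Price = 0.2889

Derivation:
PV(D) = D * exp(-r * t_d) = 0.0229 * 0.99195504 = 0.02271577
S_0' = S_0 - PV(D) = 1.0600 - 0.02271577 = 1.03728423
d1 = (ln(S_0'/K) + (r + sigma^2/2)*T) / (sigma*sqrt(T)) = 0.34855623
d2 = d1 - sigma*sqrt(T) = -0.37269269
exp(-rT) = 0.95122942
N(d1) = 0.63628875; N(d2) = 0.35468859
C = S_0' * N(d1) - K * exp(-rT) * N(d2) = 1.03728423 * 0.63628875 - 1.1000 * 0.95122942 * 0.35468859 = 0.2889


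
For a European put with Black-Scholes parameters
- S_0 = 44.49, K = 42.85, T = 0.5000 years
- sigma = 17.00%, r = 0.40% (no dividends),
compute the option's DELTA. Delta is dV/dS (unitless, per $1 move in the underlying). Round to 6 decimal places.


d1 = 0.3891899067; d2 = 0.2689817539
phi(d1) = 0.3698443916; exp(-qT) = 1.0000000000; exp(-rT) = 0.9980019987
N(-d1) = 0.3485678347
Delta = -exp(-qT) * N(-d1) = -1.0000000000 * 0.3485678347 = -0.348568

Answer: Delta = -0.348568


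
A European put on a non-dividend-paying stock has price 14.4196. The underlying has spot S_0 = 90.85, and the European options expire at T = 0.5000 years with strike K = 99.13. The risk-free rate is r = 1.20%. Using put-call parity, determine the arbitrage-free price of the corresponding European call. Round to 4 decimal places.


Put-call parity: C - P = S_0 * exp(-qT) - K * exp(-rT).
S_0 * exp(-qT) = 90.8500 * 1.00000000 = 90.85000000
K * exp(-rT) = 99.1300 * 0.99401796 = 98.53700078
C = P + S*exp(-qT) - K*exp(-rT)
C = 14.4196 + 90.85000000 - 98.53700078 = 6.7326

Answer: Call price = 6.7326


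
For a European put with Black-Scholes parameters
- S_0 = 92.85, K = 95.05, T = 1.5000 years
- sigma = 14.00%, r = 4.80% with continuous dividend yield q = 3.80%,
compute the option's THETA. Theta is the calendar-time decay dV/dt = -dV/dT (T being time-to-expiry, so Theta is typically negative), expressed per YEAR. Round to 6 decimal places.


d1 = 0.0366386445; d2 = -0.1348256375
phi(d1) = 0.3986746021; exp(-qT) = 0.9445940694; exp(-rT) = 0.9305308958
Theta = -S*exp(-qT)*phi(d1)*sigma/(2*sqrt(T)) + r*K*exp(-rT)*N(-d2) - q*S*exp(-qT)*N(-d1)
N(-d1) = 0.4853865652; N(-d2) = 0.5536251325; sqrt(T) = 1.2247448714
Term 1 = -92.8500 * 0.9445940694 * 0.3986746021 * 0.1400 / (2 * 1.2247448714) = -1.9984721596
Term 2 = 0.0480 * 95.0500 * 0.9305308958 * 0.5536251325 = 2.3503901213
Term 3 = -0.0380 * 92.8500 * 0.9445940694 * 0.4853865652 = -1.6177018076
Theta = -1.9984721596 + (2.3503901213) + (-1.6177018076) = -1.265784

Answer: Theta = -1.265784


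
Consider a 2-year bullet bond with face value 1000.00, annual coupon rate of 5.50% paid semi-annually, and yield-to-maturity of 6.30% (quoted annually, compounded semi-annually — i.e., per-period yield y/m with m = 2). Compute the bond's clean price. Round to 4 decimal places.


Answer: Price = 985.1848

Derivation:
Coupon per period c = face * coupon_rate / m = 27.500000
Periods per year m = 2; per-period yield y/m = 0.031500
Number of cashflows N = 4
Cashflows (t years, CF_t, discount factor 1/(1+y/m)^(m*t), PV):
  t = 0.5000: CF_t = 27.500000, DF = 0.969462, PV = 26.660204
  t = 1.0000: CF_t = 27.500000, DF = 0.939856, PV = 25.846053
  t = 1.5000: CF_t = 27.500000, DF = 0.911155, PV = 25.056765
  t = 2.0000: CF_t = 1027.500000, DF = 0.883330, PV = 907.621764
Price P = sum_t PV_t = 985.184785


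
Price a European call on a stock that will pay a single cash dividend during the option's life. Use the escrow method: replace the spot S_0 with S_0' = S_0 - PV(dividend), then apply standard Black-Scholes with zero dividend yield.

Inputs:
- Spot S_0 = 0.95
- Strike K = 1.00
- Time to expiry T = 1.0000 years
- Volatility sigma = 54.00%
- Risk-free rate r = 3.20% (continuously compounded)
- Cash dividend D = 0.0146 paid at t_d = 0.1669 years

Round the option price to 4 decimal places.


Answer: Price = 0.1865

Derivation:
PV(D) = D * exp(-r * t_d) = 0.0146 * 0.99467344 = 0.01452223
S_0' = S_0 - PV(D) = 0.9500 - 0.01452223 = 0.93547777
d1 = (ln(S_0'/K) + (r + sigma^2/2)*T) / (sigma*sqrt(T)) = 0.20574463
d2 = d1 - sigma*sqrt(T) = -0.33425537
exp(-rT) = 0.96850658
N(d1) = 0.58150480; N(d2) = 0.36909343
C = S_0' * N(d1) - K * exp(-rT) * N(d2) = 0.93547777 * 0.58150480 - 1.0000 * 0.96850658 * 0.36909343 = 0.1865


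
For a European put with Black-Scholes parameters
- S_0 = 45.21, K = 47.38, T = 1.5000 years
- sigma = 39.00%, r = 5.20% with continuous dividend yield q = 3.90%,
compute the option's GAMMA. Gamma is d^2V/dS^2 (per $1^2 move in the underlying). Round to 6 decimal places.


Answer: Gamma = 0.017140

Derivation:
d1 = 0.1814990304; d2 = -0.2961514695
phi(d1) = 0.3924251415; exp(-qT) = 0.9431782404; exp(-rT) = 0.9249644265
Gamma = exp(-qT) * phi(d1) / (S * sigma * sqrt(T)) = 0.9431782404 * 0.3924251415 / (45.2100 * 0.3900 * 1.2247448714) = 0.017140


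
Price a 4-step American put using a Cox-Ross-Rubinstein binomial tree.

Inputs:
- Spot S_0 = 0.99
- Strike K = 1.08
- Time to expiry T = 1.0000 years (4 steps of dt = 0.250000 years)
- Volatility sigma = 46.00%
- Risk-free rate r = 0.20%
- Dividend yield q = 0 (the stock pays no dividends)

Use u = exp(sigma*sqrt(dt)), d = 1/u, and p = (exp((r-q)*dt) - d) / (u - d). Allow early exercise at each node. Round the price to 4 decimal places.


dt = T/N = 0.250000
u = exp(sigma*sqrt(dt)) = 1.258600; d = 1/u = 0.794534
p = (exp((r-q)*dt) - d) / (u - d) = 0.443830
Discount per step: exp(-r*dt) = 0.999500
Stock lattice S(k, i) with i counting down-moves:
  k=0: S(0,0) = 0.9900
  k=1: S(1,0) = 1.2460; S(1,1) = 0.7866
  k=2: S(2,0) = 1.5682; S(2,1) = 0.9900; S(2,2) = 0.6250
  k=3: S(3,0) = 1.9738; S(3,1) = 1.2460; S(3,2) = 0.7866; S(3,3) = 0.4966
  k=4: S(4,0) = 2.4842; S(4,1) = 1.5682; S(4,2) = 0.9900; S(4,3) = 0.6250; S(4,4) = 0.3945
Terminal payoffs V(N, i) = max(K - S_T, 0):
  V(4,0) = 0.000000; V(4,1) = 0.000000; V(4,2) = 0.090000; V(4,3) = 0.455029; V(4,4) = 0.685466
Backward induction: V(k, i) = exp(-r*dt) * [p * V(k+1, i) + (1-p) * V(k+1, i+1)]; then take max(V_cont, immediate exercise) for American.
  V(3,0) = exp(-r*dt) * [p*0.000000 + (1-p)*0.000000] = 0.000000; exercise = 0.000000; V(3,0) = max -> 0.000000
  V(3,1) = exp(-r*dt) * [p*0.000000 + (1-p)*0.090000] = 0.050030; exercise = 0.000000; V(3,1) = max -> 0.050030
  V(3,2) = exp(-r*dt) * [p*0.090000 + (1-p)*0.455029] = 0.292872; exercise = 0.293412; V(3,2) = max -> 0.293412
  V(3,3) = exp(-r*dt) * [p*0.455029 + (1-p)*0.685466] = 0.582900; exercise = 0.583440; V(3,3) = max -> 0.583440
  V(2,0) = exp(-r*dt) * [p*0.000000 + (1-p)*0.050030] = 0.027811; exercise = 0.000000; V(2,0) = max -> 0.027811
  V(2,1) = exp(-r*dt) * [p*0.050030 + (1-p)*0.293412] = 0.185299; exercise = 0.090000; V(2,1) = max -> 0.185299
  V(2,2) = exp(-r*dt) * [p*0.293412 + (1-p)*0.583440] = 0.454489; exercise = 0.455029; V(2,2) = max -> 0.455029
  V(1,0) = exp(-r*dt) * [p*0.027811 + (1-p)*0.185299] = 0.115344; exercise = 0.000000; V(1,0) = max -> 0.115344
  V(1,1) = exp(-r*dt) * [p*0.185299 + (1-p)*0.455029] = 0.335147; exercise = 0.293412; V(1,1) = max -> 0.335147
  V(0,0) = exp(-r*dt) * [p*0.115344 + (1-p)*0.335147] = 0.237473; exercise = 0.090000; V(0,0) = max -> 0.237473

Answer: Price = V(0,0) = 0.2375


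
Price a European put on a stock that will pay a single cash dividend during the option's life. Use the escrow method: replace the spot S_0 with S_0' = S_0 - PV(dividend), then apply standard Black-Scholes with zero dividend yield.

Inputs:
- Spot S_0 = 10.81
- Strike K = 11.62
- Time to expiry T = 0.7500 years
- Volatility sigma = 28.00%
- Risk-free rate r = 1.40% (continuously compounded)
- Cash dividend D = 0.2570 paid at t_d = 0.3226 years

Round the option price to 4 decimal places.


PV(D) = D * exp(-r * t_d) = 0.2570 * 0.99549378 = 0.25584190
S_0' = S_0 - PV(D) = 10.8100 - 0.25584190 = 10.55415810
d1 = (ln(S_0'/K) + (r + sigma^2/2)*T) / (sigma*sqrt(T)) = -0.23220960
d2 = d1 - sigma*sqrt(T) = -0.47469672
exp(-rT) = 0.98955493
N(-d1) = 0.59181239; N(-d2) = 0.68249842
P = K * exp(-rT) * N(-d2) - S_0' * N(-d1) = 11.6200 * 0.98955493 * 0.68249842 - 10.55415810 * 0.59181239 = 1.6017

Answer: Price = 1.6017


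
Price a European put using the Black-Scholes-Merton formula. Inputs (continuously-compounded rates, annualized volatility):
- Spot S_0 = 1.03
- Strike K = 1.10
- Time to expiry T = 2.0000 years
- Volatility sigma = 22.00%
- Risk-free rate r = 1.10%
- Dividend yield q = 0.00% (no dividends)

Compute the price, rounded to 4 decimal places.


d1 = (ln(S/K) + (r - q + 0.5*sigma^2) * T) / (sigma * sqrt(T)) = 0.01494124
d2 = d1 - sigma * sqrt(T) = -0.29618575
exp(-rT) = 0.97824024; exp(-qT) = 1.00000000
P = K * exp(-rT) * N(-d2) - S_0 * exp(-qT) * N(-d1)
N(-d1) = 0.49403953; N(-d2) = 0.61645588
P = 1.1000 * 0.97824024 * 0.61645588 - 1.0300 * 1.00000000 * 0.49403953 = 0.1545

Answer: Price = 0.1545


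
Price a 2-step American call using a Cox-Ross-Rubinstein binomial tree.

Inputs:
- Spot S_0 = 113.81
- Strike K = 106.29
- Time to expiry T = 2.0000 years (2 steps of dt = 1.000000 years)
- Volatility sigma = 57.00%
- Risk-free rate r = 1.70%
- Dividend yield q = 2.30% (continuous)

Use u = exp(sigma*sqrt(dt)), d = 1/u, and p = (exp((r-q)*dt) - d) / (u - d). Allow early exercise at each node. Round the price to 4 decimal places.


Answer: Price = V(0,0) = 34.9262

Derivation:
dt = T/N = 1.000000
u = exp(sigma*sqrt(dt)) = 1.768267; d = 1/u = 0.565525
p = (exp((r-q)*dt) - d) / (u - d) = 0.356263
Discount per step: exp(-r*dt) = 0.983144
Stock lattice S(k, i) with i counting down-moves:
  k=0: S(0,0) = 113.8100
  k=1: S(1,0) = 201.2465; S(1,1) = 64.3625
  k=2: S(2,0) = 355.8575; S(2,1) = 113.8100; S(2,2) = 36.3986
Terminal payoffs V(N, i) = max(S_T - K, 0):
  V(2,0) = 249.567508; V(2,1) = 7.520000; V(2,2) = 0.000000
Backward induction: V(k, i) = exp(-r*dt) * [p * V(k+1, i) + (1-p) * V(k+1, i+1)]; then take max(V_cont, immediate exercise) for American.
  V(1,0) = exp(-r*dt) * [p*249.567508 + (1-p)*7.520000] = 92.172286; exercise = 94.956473; V(1,0) = max -> 94.956473
  V(1,1) = exp(-r*dt) * [p*7.520000 + (1-p)*0.000000] = 2.633939; exercise = 0.000000; V(1,1) = max -> 2.633939
  V(0,0) = exp(-r*dt) * [p*94.956473 + (1-p)*2.633939] = 34.926235; exercise = 7.520000; V(0,0) = max -> 34.926235


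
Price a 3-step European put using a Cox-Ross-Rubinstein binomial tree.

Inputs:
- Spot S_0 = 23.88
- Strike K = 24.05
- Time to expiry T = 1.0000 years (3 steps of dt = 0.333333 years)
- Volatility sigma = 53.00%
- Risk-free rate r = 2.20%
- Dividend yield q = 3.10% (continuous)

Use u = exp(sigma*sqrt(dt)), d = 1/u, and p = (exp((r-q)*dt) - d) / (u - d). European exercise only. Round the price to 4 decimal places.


dt = T/N = 0.333333
u = exp(sigma*sqrt(dt)) = 1.357976; d = 1/u = 0.736390
p = (exp((r-q)*dt) - d) / (u - d) = 0.419273
Discount per step: exp(-r*dt) = 0.992693
Stock lattice S(k, i) with i counting down-moves:
  k=0: S(0,0) = 23.8800
  k=1: S(1,0) = 32.4285; S(1,1) = 17.5850
  k=2: S(2,0) = 44.0371; S(2,1) = 23.8800; S(2,2) = 12.9494
  k=3: S(3,0) = 59.8013; S(3,1) = 32.4285; S(3,2) = 17.5850; S(3,3) = 9.5358
Terminal payoffs V(N, i) = max(K - S_T, 0):
  V(3,0) = 0.000000; V(3,1) = 0.000000; V(3,2) = 6.465011; V(3,3) = 14.514188
Backward induction: V(k, i) = exp(-r*dt) * [p * V(k+1, i) + (1-p) * V(k+1, i+1)].
  V(2,0) = exp(-r*dt) * [p*0.000000 + (1-p)*0.000000] = 0.000000
  V(2,1) = exp(-r*dt) * [p*0.000000 + (1-p)*6.465011] = 3.726973
  V(2,2) = exp(-r*dt) * [p*6.465011 + (1-p)*14.514188] = 11.057993
  V(1,0) = exp(-r*dt) * [p*0.000000 + (1-p)*3.726973] = 2.148539
  V(1,1) = exp(-r*dt) * [p*3.726973 + (1-p)*11.057993] = 7.925954
  V(0,0) = exp(-r*dt) * [p*2.148539 + (1-p)*7.925954] = 5.463426

Answer: Price = V(0,0) = 5.4634


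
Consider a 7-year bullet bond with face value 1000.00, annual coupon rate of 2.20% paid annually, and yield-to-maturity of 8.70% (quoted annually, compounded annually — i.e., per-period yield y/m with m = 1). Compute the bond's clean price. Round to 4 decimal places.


Answer: Price = 669.5388

Derivation:
Coupon per period c = face * coupon_rate / m = 22.000000
Periods per year m = 1; per-period yield y/m = 0.087000
Number of cashflows N = 7
Cashflows (t years, CF_t, discount factor 1/(1+y/m)^(m*t), PV):
  t = 1.0000: CF_t = 22.000000, DF = 0.919963, PV = 20.239190
  t = 2.0000: CF_t = 22.000000, DF = 0.846332, PV = 18.619310
  t = 3.0000: CF_t = 22.000000, DF = 0.778595, PV = 17.129080
  t = 4.0000: CF_t = 22.000000, DF = 0.716278, PV = 15.758124
  t = 5.0000: CF_t = 22.000000, DF = 0.658950, PV = 14.496894
  t = 6.0000: CF_t = 22.000000, DF = 0.606209, PV = 13.336609
  t = 7.0000: CF_t = 1022.000000, DF = 0.557690, PV = 569.959619
Price P = sum_t PV_t = 669.538826
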